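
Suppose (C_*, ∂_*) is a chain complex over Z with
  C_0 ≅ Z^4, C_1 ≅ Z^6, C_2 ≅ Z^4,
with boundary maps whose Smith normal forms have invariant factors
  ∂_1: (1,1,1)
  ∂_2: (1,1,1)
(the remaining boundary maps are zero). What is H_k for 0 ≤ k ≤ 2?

H_0: b_0 = 4 − 0 − 3 = 1; torsion from ∂_1 factors > 1: none. So H_0 = Z.
H_1: b_1 = 6 − 3 − 3 = 0; torsion from ∂_2 factors > 1: none. So H_1 = 0.
H_2: b_2 = 4 − 3 − 0 = 1; torsion from ∂_3 factors > 1: none. So H_2 = Z.

H_0 = Z,  H_1 = 0,  H_2 = Z.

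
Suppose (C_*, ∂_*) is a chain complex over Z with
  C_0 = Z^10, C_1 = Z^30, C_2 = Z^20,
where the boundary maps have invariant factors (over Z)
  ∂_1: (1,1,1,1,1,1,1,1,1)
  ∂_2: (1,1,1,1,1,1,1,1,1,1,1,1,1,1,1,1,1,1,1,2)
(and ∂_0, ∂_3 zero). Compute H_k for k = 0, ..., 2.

H_0 ≅ Z,  H_1 ≅ Z × Z/2,  H_2 = 0.

H_0: b_0 = 10 − 0 − 9 = 1; torsion from ∂_1 factors > 1: none. So H_0 ≅ Z.
H_1: b_1 = 30 − 9 − 20 = 1; torsion from ∂_2 factors > 1: [2]. So H_1 ≅ Z × Z/2.
H_2: b_2 = 20 − 20 − 0 = 0; torsion from ∂_3 factors > 1: none. So H_2 ≅ 0.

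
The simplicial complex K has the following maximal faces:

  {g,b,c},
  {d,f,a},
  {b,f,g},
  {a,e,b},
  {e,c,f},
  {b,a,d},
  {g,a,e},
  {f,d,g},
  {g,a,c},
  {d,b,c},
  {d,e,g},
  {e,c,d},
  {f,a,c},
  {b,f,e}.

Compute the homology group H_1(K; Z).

H_1 ≅ Z^2.

We work with the vertex ordering a < b < c < d < e < f < g. The simplices of K, each written with vertices in increasing order, are:

  0-simplices (7): a, b, c, d, e, f, g
  1-simplices (21): ab, ac, ad, ae, af, ag, bc, bd, be, bf, bg, cd, ce, cf, cg, de, df, dg, ef, eg, fg
  2-simplices (14): abd, abe, acf, acg, adf, aeg, bcd, bcg, bef, bfg, cde, cef, deg, dfg

giving chain groups C_0 ≅ Z^7, C_1 ≅ Z^21, C_2 ≅ Z^14.

Boundary ∂_1: C_1 → C_0 sends each edge [p,q] (with p < q) to q − p.
The resulting 7×21 matrix has rank 6, and its Smith normal form has invariant factors (1,1,1,1,1,1).

The boundary map ∂_2: C_2 → C_1 sends each 2-simplex [p,q,r] to [q,r] − [p,r] + [p,q]. For instance
  ∂abd = bd − ad + ab,
  ∂bef = ef − bf + be.
As a 21×14 matrix over Z this has rank 13, with invariant factors (1,1,1,1,1,1,1,1,1,1,1,1,1).

Computing H_k = (kernel of ∂_k) / (image of ∂_{k+1}):

  H_1: rank ker ∂_1 − rank ∂_2 = (21 − 6) − 13 = 2, and the invariant factors of ∂_2 are all 1, so H_1 ≅ Z^2.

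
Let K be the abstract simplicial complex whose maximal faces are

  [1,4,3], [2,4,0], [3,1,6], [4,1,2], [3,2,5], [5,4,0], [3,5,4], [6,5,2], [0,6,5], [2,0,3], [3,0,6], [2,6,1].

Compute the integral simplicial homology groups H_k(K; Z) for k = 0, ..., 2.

We work with the vertex ordering 0 < 1 < 2 < 3 < 4 < 5 < 6. The simplices of K, each written with vertices in increasing order, are:

  0-simplices (7): [0], [1], [2], [3], [4], [5], [6]
  1-simplices (18): [0,2], [0,3], [0,4], [0,5], [0,6], [1,2], [1,3], [1,4], [1,6], [2,3], [2,4], [2,5], [2,6], [3,4], [3,5], [3,6], [4,5], [5,6]
  2-simplices (12): [0,2,3], [0,2,4], [0,3,6], [0,4,5], [0,5,6], [1,2,4], [1,2,6], [1,3,4], [1,3,6], [2,3,5], [2,5,6], [3,4,5]

giving chain groups C_0 ≅ Z^7, C_1 ≅ Z^18, C_2 ≅ Z^12.

The boundary map ∂_1: C_1 → C_0 is given by ∂[p,q] = [q] − [p]. For instance
  ∂[2,4] = [4] − [2].
This gives a 7×18 integer matrix of rank 6; reducing to Smith normal form yields diagonal entries (1,1,1,1,1,1).

Boundary ∂_2: C_2 → C_1 sends each 2-simplex [p,q,r] to [q,r] − [p,r] + [p,q]. For instance
  ∂[1,3,4] = [3,4] − [1,4] + [1,3],
  ∂[1,2,6] = [2,6] − [1,6] + [1,2].
The 18×12 boundary matrix has rank 12 and Smith normal form diag(1,1,1,1,1,1,1,1,1,1,1,2).

From H_k ≅ ker(∂_k) / im(∂_{k+1}) we obtain:

  H_0: rank C_0 − rank ∂_1 = 7 − 6 = 1, and the invariant factors of ∂_1 are all 1, so H_0 = Z.
  H_1: rank ker ∂_1 − rank ∂_2 = (18 − 6) − 12 = 0, and ∂_2 has invariant factor 2 > 1, so H_1 = Z/2.
  H_2: rank ker ∂_2 − rank ∂_3 = (12 − 12) − 0 = 0, and there is no ∂_3, so H_2 = 0.

H_0 ≅ Z,  H_1 ≅ Z/2,  H_2 = 0.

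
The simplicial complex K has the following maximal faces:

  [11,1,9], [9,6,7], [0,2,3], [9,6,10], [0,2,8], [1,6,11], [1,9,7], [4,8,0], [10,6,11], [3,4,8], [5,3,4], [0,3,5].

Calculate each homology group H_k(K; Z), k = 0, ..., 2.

H_0 = Z^2,  H_1 = Z^2,  H_2 = 0.

Take the total order 0 < 1 < 2 < 3 < 4 < 5 < 6 < 7 < 8 < 9 < 10 < 11 on the vertex set. Then K (dimension 2) consists of the simplices:

  0-simplices (12): [0], [1], [2], [3], [4], [5], [6], [7], [8], [9], [10], [11]
  1-simplices (24): (24 of them)
  2-simplices (12): [0,2,3], [0,2,8], [0,3,5], [0,4,8], [1,6,11], [1,7,9], [1,9,11], [3,4,5], [3,4,8], [6,7,9], [6,9,10], [6,10,11]

so the chain groups are C_0 ≅ Z^12, C_1 ≅ Z^24, C_2 ≅ Z^12.

∂_1: C_1 → C_0 is given by ∂[p,q] = [q] − [p].
This gives a 12×24 integer matrix of rank 10; reducing to Smith normal form yields diagonal entries (1,1,1,1,1,1,1,1,1,1).

The boundary map ∂_2: C_2 → C_1 acts by ∂[p,q,r] = [q,r] − [p,r] + [p,q]. For instance
  ∂[3,4,5] = [4,5] − [3,5] + [3,4],
  ∂[6,9,10] = [9,10] − [6,10] + [6,9].
The 24×12 boundary matrix has rank 12 and Smith normal form diag(1,1,1,1,1,1,1,1,1,1,1,1).

From H_k ≅ ker(∂_k) / im(∂_{k+1}) we obtain:

  H_0: rank C_0 − rank ∂_1 = 12 − 10 = 2, and the invariant factors of ∂_1 are all 1, so H_0 ≅ Z^2.
  H_1: rank ker ∂_1 − rank ∂_2 = (24 − 10) − 12 = 2, and the invariant factors of ∂_2 are all 1, so H_1 ≅ Z^2.
  H_2: rank ker ∂_2 − rank ∂_3 = (12 − 12) − 0 = 0, and there is no ∂_3, so H_2 ≅ 0.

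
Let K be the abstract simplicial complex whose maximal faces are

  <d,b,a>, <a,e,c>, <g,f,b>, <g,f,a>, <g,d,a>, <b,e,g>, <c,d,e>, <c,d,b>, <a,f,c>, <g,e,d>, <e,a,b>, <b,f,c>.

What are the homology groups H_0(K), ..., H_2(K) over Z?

Take the total order a < b < c < d < e < f < g on the vertex set. Then K (dimension 2) consists of the simplices:

  0-simplices (7): a, b, c, d, e, f, g
  1-simplices (18): ab, ac, ad, ae, af, ag, bc, bd, be, bf, bg, cd, ce, cf, de, dg, eg, fg
  2-simplices (12): abd, abe, ace, acf, adg, afg, bcd, bcf, beg, bfg, cde, deg

so the chain groups are C_0 ≅ Z^7, C_1 ≅ Z^18, C_2 ≅ Z^12.

∂_1: C_1 → C_0 is given by ∂[p,q] = [q] − [p]. For instance
  ∂bd = d − b.
This gives a 7×18 integer matrix of rank 6; reducing to Smith normal form yields diagonal entries (1,1,1,1,1,1).

Boundary ∂_2: C_2 → C_1 maps a triangle to the signed sum of its edges. For instance
  ∂acf = cf − af + ac,
  ∂deg = eg − dg + de.
The resulting 18×12 matrix has rank 12, and its Smith normal form has invariant factors (1,1,1,1,1,1,1,1,1,1,1,2).

From H_k ≅ ker(∂_k) / im(∂_{k+1}) we obtain:

  H_0: rank C_0 − rank ∂_1 = 7 − 6 = 1, and the invariant factors of ∂_1 are all 1, so H_0 ≅ Z.
  H_1: rank ker ∂_1 − rank ∂_2 = (18 − 6) − 12 = 0, and ∂_2 has invariant factor 2 > 1, so H_1 ≅ Z/2.
  H_2: rank ker ∂_2 − rank ∂_3 = (12 − 12) − 0 = 0, and there is no ∂_3, so H_2 ≅ 0.

H_0 ≅ Z,  H_1 ≅ Z/2,  H_2 = 0.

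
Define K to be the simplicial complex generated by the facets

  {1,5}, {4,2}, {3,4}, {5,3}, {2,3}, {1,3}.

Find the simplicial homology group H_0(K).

Take the total order 1 < 2 < 3 < 4 < 5 on the vertex set. Then K (dimension 1) consists of the simplices:

  0-simplices (5): [1], [2], [3], [4], [5]
  1-simplices (6): [1,3], [1,5], [2,3], [2,4], [3,4], [3,5]

giving chain groups C_0 ≅ Z^5, C_1 ≅ Z^6.

∂_1: C_1 → C_0 sends each edge [p,q] (with p < q) to q − p.
As a 5×6 matrix over Z this has rank 4, with invariant factors (1,1,1,1).

Reading off H_k = ker ∂_k / im ∂_{k+1}:

  H_0: rank C_0 − rank ∂_1 = 5 − 4 = 1, and the invariant factors of ∂_1 are all 1, so H_0 ≅ Z.

(K is a triangulation of a wedge of 2 circles.)

H_0 ≅ Z.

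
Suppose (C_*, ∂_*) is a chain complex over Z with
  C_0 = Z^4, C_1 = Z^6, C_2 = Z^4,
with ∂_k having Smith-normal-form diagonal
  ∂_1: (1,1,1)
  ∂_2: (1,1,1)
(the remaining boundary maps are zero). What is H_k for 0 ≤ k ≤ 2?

H_0 = Z,  H_1 = 0,  H_2 = Z.

H_0: b_0 = 4 − 0 − 3 = 1; torsion from ∂_1 factors > 1: none. So H_0 = Z.
H_1: b_1 = 6 − 3 − 3 = 0; torsion from ∂_2 factors > 1: none. So H_1 = 0.
H_2: b_2 = 4 − 3 − 0 = 1; torsion from ∂_3 factors > 1: none. So H_2 = Z.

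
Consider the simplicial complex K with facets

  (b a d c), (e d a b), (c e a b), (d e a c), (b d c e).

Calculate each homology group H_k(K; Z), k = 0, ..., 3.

H_0 ≅ Z,  H_1 = 0,  H_2 = 0,  H_3 ≅ Z.

Take the total order a < b < c < d < e on the vertex set. Then K (dimension 3) consists of the simplices:

  0-simplices (5): a, b, c, d, e
  1-simplices (10): ab, ac, ad, ae, bc, bd, be, cd, ce, de
  2-simplices (10): abc, abd, abe, acd, ace, ade, bcd, bce, bde, cde
  3-simplices (5): abcd, abce, abde, acde, bcde

giving chain groups C_0 ≅ Z^5, C_1 ≅ Z^10, C_2 ≅ Z^10, C_3 ≅ Z^5.

∂_1: C_1 → C_0 is given by ∂[p,q] = [q] − [p]. For instance
  ∂ae = e − a.
The resulting 5×10 matrix has rank 4, and its Smith normal form has invariant factors (1,1,1,1).

∂_2: C_2 → C_1 maps a triangle to the signed sum of its edges. For instance
  ∂bce = ce − be + bc,
  ∂abd = bd − ad + ab.
As a 10×10 matrix over Z this has rank 6, with invariant factors (1,1,1,1,1,1).

Boundary ∂_3: C_3 → C_2 sends each 3-simplex σ to the alternating sum Σ_i (−1)^i (σ with its i-th vertex removed). For instance
  ∂abce = bce − ace + abe − abc,
  ∂acde = cde − ade + ace − acd.
The resulting 10×5 matrix has rank 4, and its Smith normal form has invariant factors (1,1,1,1).

Computing H_k = (kernel of ∂_k) / (image of ∂_{k+1}):

  H_0: rank C_0 − rank ∂_1 = 5 − 4 = 1, and the invariant factors of ∂_1 are all 1, so H_0 = Z.
  H_1: rank ker ∂_1 − rank ∂_2 = (10 − 4) − 6 = 0, and the invariant factors of ∂_2 are all 1, so H_1 = 0.
  H_2: rank ker ∂_2 − rank ∂_3 = (10 − 6) − 4 = 0, and the invariant factors of ∂_3 are all 1, so H_2 = 0.
  H_3: rank ker ∂_3 − rank ∂_4 = (5 − 4) − 0 = 1, and there is no ∂_4, so H_3 = Z.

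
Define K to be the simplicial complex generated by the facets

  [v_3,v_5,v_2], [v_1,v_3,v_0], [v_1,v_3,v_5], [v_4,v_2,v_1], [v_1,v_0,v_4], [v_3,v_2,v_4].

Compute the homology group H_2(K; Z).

We work with the vertex ordering v_0 < v_1 < v_2 < v_3 < v_4 < v_5. The simplices of K, each written with vertices in increasing order, are:

  0-simplices (6): [v_0], [v_1], [v_2], [v_3], [v_4], [v_5]
  1-simplices (12): [v_0,v_1], [v_0,v_3], [v_0,v_4], [v_1,v_2], [v_1,v_3], [v_1,v_4], [v_1,v_5], [v_2,v_3], [v_2,v_4], [v_2,v_5], [v_3,v_4], [v_3,v_5]
  2-simplices (6): [v_0,v_1,v_3], [v_0,v_1,v_4], [v_1,v_2,v_4], [v_1,v_3,v_5], [v_2,v_3,v_4], [v_2,v_3,v_5]

Hence C_0 ≅ Z^6, C_1 ≅ Z^12, C_2 ≅ Z^6.

Boundary ∂_1: C_1 → C_0 sends each edge [p,q] (with p < q) to q − p.
This gives a 6×12 integer matrix of rank 5; reducing to Smith normal form yields diagonal entries (1,1,1,1,1).

∂_2: C_2 → C_1 acts by ∂[p,q,r] = [q,r] − [p,r] + [p,q]. For instance
  ∂[v_2,v_3,v_5] = [v_3,v_5] − [v_2,v_5] + [v_2,v_3],
  ∂[v_1,v_2,v_4] = [v_2,v_4] − [v_1,v_4] + [v_1,v_2].
This gives a 12×6 integer matrix of rank 6; reducing to Smith normal form yields diagonal entries (1,1,1,1,1,1).

Computing H_k = (kernel of ∂_k) / (image of ∂_{k+1}):

  H_2: rank ker ∂_2 − rank ∂_3 = (6 − 6) − 0 = 0, and there is no ∂_3, so H_2 = 0.

H_2 = 0.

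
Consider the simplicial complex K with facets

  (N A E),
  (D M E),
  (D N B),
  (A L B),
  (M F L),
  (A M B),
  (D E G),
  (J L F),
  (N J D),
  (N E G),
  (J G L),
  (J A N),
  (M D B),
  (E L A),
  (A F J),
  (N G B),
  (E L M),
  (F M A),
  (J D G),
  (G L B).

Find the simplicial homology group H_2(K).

H_2 = 0.

Order the vertices as A < B < D < E < F < G < J < L < M < N. Listing each simplex with vertices in this order, K has dimension 2 with simplices:

  0-simplices (10): A, B, D, E, F, G, J, L, M, N
  1-simplices (30): AB, AE, AF, AJ, AL, AM, AN, BD, BG, BL, BM, BN, DE, DG, DJ, DM, DN, EG, EL, EM, EN, FJ, FL, FM, GJ, GL, GN, JL, JN, LM
  2-simplices (20): ABL, ABM, AEL, AEN, AFJ, AFM, AJN, BDM, BDN, BGL, BGN, DEG, DEM, DGJ, DJN, EGN, ELM, FJL, FLM, GJL

giving chain groups C_0 ≅ Z^10, C_1 ≅ Z^30, C_2 ≅ Z^20.

Boundary ∂_1: C_1 → C_0 maps an edge to its endpoints' difference, ∂[p,q] = q − p.
As a 10×30 matrix over Z this has rank 9, with invariant factors (1,1,1,1,1,1,1,1,1).

The boundary map ∂_2: C_2 → C_1 maps a triangle to the signed sum of its edges. For instance
  ∂BGL = GL − BL + BG,
  ∂DEG = EG − DG + DE.
This gives a 30×20 integer matrix of rank 20; reducing to Smith normal form yields diagonal entries (1,1,1,1,1,1,1,1,1,1,1,1,1,1,1,1,1,1,1,2).

From H_k ≅ ker(∂_k) / im(∂_{k+1}) we obtain:

  H_2: rank ker ∂_2 − rank ∂_3 = (20 − 20) − 0 = 0, and there is no ∂_3, so H_2 ≅ 0.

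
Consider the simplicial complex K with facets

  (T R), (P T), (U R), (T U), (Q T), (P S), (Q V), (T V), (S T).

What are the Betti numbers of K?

K has 7 vertices, 9 edges.
rank ∂_0 = 0, rank ∂_1 = 6 ⇒ b_0 = 7 − 0 − 6 = 1; all invariant factors of ∂_1 are 1 so no torsion. So H_0 ≅ Z.
rank ∂_1 = 6, rank ∂_2 = 0 ⇒ b_1 = 9 − 6 − 0 = 3. So H_1 ≅ Z^3.

b_0 = 1, b_1 = 3.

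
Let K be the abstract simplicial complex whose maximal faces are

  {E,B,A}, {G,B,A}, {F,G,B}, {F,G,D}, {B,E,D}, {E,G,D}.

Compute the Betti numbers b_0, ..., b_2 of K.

K has 6 vertices, 12 edges, 6 triangles.
rank ∂_0 = 0, rank ∂_1 = 5 ⇒ b_0 = 6 − 0 − 5 = 1; all invariant factors of ∂_1 are 1 so no torsion. So H_0 = Z.
rank ∂_1 = 5, rank ∂_2 = 6 ⇒ b_1 = 12 − 5 − 6 = 1; all invariant factors of ∂_2 are 1 so no torsion. So H_1 = Z.
rank ∂_2 = 6, rank ∂_3 = 0 ⇒ b_2 = 6 − 6 − 0 = 0. So H_2 = 0.

b_0 = 1, b_1 = 1, b_2 = 0.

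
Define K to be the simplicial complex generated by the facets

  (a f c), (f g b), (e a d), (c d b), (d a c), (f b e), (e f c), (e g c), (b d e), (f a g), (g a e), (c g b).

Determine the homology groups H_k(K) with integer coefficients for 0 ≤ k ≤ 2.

Order the vertices as a < b < c < d < e < f < g. Listing each simplex with vertices in this order, K has dimension 2 with simplices:

  0-simplices (7): a, b, c, d, e, f, g
  1-simplices (18): ac, ad, ae, af, ag, bc, bd, be, bf, bg, cd, ce, cf, cg, de, ef, eg, fg
  2-simplices (12): acd, acf, ade, aeg, afg, bcd, bcg, bde, bef, bfg, cef, ceg

so the chain groups are C_0 ≅ Z^7, C_1 ≅ Z^18, C_2 ≅ Z^12.

The boundary map ∂_1: C_1 → C_0 is given by ∂[p,q] = [q] − [p]. For instance
  ∂fg = g − f.
As a 7×18 matrix over Z this has rank 6, with invariant factors (1,1,1,1,1,1).

Boundary ∂_2: C_2 → C_1 sends each 2-simplex [p,q,r] to [q,r] − [p,r] + [p,q]. For instance
  ∂bde = de − be + bd,
  ∂bef = ef − bf + be.
As a 18×12 matrix over Z this has rank 12, with invariant factors (1,1,1,1,1,1,1,1,1,1,1,2).

From H_k ≅ ker(∂_k) / im(∂_{k+1}) we obtain:

  H_0: rank C_0 − rank ∂_1 = 7 − 6 = 1, and the invariant factors of ∂_1 are all 1, so H_0 = Z.
  H_1: rank ker ∂_1 − rank ∂_2 = (18 − 6) − 12 = 0, and ∂_2 has invariant factor 2 > 1, so H_1 = Z/2.
  H_2: rank ker ∂_2 − rank ∂_3 = (12 − 12) − 0 = 0, and there is no ∂_3, so H_2 = 0.

As a check, the Euler characteristic is 7 − 18 + 12 = 1, which agrees with 1 − 0 + 0 = 1.

H_0 = Z,  H_1 = Z/2,  H_2 = 0.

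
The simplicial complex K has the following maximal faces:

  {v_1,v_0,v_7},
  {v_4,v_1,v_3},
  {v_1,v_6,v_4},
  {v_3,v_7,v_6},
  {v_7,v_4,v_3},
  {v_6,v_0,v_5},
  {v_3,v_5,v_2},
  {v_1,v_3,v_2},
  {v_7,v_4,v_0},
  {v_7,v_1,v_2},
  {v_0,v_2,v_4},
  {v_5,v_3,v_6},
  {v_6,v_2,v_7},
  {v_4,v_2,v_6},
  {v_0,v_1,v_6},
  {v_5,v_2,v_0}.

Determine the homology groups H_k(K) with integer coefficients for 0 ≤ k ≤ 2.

Take the total order v_0 < v_1 < v_2 < v_3 < v_4 < v_5 < v_6 < v_7 on the vertex set. Then K (dimension 2) consists of the simplices:

  0-simplices (8): [v_0], [v_1], [v_2], [v_3], [v_4], [v_5], [v_6], [v_7]
  1-simplices (24): (24 of them)
  2-simplices (16): (16 of them)

giving chain groups C_0 ≅ Z^8, C_1 ≅ Z^24, C_2 ≅ Z^16.

The boundary map ∂_1: C_1 → C_0 maps an edge to its endpoints' difference, ∂[p,q] = q − p. For instance
  ∂[v_0,v_7] = [v_7] − [v_0].
The 8×24 boundary matrix has rank 7 and Smith normal form diag(1,1,1,1,1,1,1).

Boundary ∂_2: C_2 → C_1 maps a triangle to the signed sum of its edges. For instance
  ∂[v_3,v_5,v_6] = [v_5,v_6] − [v_3,v_6] + [v_3,v_5],
  ∂[v_1,v_2,v_3] = [v_2,v_3] − [v_1,v_3] + [v_1,v_2].
The 24×16 boundary matrix has rank 15 and Smith normal form diag(1,1,1,1,1,1,1,1,1,1,1,1,1,1,1).

From H_k ≅ ker(∂_k) / im(∂_{k+1}) we obtain:

  H_0: rank C_0 − rank ∂_1 = 8 − 7 = 1, and the invariant factors of ∂_1 are all 1, so H_0 ≅ Z.
  H_1: rank ker ∂_1 − rank ∂_2 = (24 − 7) − 15 = 2, and the invariant factors of ∂_2 are all 1, so H_1 ≅ Z^2.
  H_2: rank ker ∂_2 − rank ∂_3 = (16 − 15) − 0 = 1, and there is no ∂_3, so H_2 ≅ Z.

As a check, the Euler characteristic is 8 − 24 + 16 = 0, which agrees with 1 − 2 + 1 = 0.

H_0 = Z,  H_1 = Z^2,  H_2 = Z.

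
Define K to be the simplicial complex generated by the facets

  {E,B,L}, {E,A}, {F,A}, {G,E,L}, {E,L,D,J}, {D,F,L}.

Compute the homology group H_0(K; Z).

K has 8 vertices, 14 edges, 7 triangles, 1 3-simplex.
rank ∂_0 = 0, rank ∂_1 = 7 ⇒ b_0 = 8 − 0 − 7 = 1; all invariant factors of ∂_1 are 1 so no torsion. So H_0 = Z.

H_0 = Z.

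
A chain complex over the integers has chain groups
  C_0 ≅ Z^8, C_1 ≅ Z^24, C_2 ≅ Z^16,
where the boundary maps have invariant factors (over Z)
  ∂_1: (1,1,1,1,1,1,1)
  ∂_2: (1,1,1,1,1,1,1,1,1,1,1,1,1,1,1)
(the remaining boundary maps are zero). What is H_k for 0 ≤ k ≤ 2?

H_0: b_0 = 8 − 0 − 7 = 1; torsion from ∂_1 factors > 1: none. So H_0 = Z.
H_1: b_1 = 24 − 7 − 15 = 2; torsion from ∂_2 factors > 1: none. So H_1 = Z^2.
H_2: b_2 = 16 − 15 − 0 = 1; torsion from ∂_3 factors > 1: none. So H_2 = Z.

H_0 = Z,  H_1 = Z^2,  H_2 = Z.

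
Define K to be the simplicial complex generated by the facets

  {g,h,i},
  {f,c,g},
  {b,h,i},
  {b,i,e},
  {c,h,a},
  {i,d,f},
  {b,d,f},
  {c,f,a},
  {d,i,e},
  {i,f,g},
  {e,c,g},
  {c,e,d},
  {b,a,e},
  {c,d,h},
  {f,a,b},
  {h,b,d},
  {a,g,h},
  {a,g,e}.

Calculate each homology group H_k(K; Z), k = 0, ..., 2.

We work with the vertex ordering a < b < c < d < e < f < g < h < i. The simplices of K, each written with vertices in increasing order, are:

  0-simplices (9): a, b, c, d, e, f, g, h, i
  1-simplices (27): ab, ac, ae, af, ag, ah, bd, be, bf, bh, bi, cd, ce, cf, cg, ch, de, df, dh, di, eg, ei, fg, fi, gh, gi, hi
  2-simplices (18): abe, abf, acf, ach, aeg, agh, bdf, bdh, bei, bhi, cde, cdh, ceg, cfg, dei, dfi, fgi, ghi

Hence C_0 ≅ Z^9, C_1 ≅ Z^27, C_2 ≅ Z^18.

∂_1: C_1 → C_0 maps an edge to its endpoints' difference, ∂[p,q] = q − p. For instance
  ∂ae = e − a.
As a 9×27 matrix over Z this has rank 8, with invariant factors (1,1,1,1,1,1,1,1).

Boundary ∂_2: C_2 → C_1 sends each 2-simplex [p,q,r] to [q,r] − [p,r] + [p,q]. For instance
  ∂dei = ei − di + de,
  ∂bhi = hi − bi + bh.
This gives a 27×18 integer matrix of rank 18; reducing to Smith normal form yields diagonal entries (1,1,1,1,1,1,1,1,1,1,1,1,1,1,1,1,1,2).

Now H_k = ker ∂_k / im ∂_{k+1}, so:

  H_0: rank C_0 − rank ∂_1 = 9 − 8 = 1, and the invariant factors of ∂_1 are all 1, so H_0 ≅ Z.
  H_1: rank ker ∂_1 − rank ∂_2 = (27 − 8) − 18 = 1, and ∂_2 has invariant factor 2 > 1, so H_1 ≅ Z × Z/2.
  H_2: rank ker ∂_2 − rank ∂_3 = (18 − 18) − 0 = 0, and there is no ∂_3, so H_2 ≅ 0.

As a check, the Euler characteristic is 9 − 27 + 18 = 0, which agrees with 1 − 1 + 0 = 0.

H_0 ≅ Z,  H_1 ≅ Z × Z/2,  H_2 = 0.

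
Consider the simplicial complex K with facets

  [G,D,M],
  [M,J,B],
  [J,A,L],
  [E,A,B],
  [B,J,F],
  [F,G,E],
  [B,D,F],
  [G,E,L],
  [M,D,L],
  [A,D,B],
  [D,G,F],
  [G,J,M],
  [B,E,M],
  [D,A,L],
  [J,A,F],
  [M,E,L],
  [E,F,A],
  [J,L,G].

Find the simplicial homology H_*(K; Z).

Order the vertices as A < B < D < E < F < G < J < L < M. Listing each simplex with vertices in this order, K has dimension 2 with simplices:

  0-simplices (9): A, B, D, E, F, G, J, L, M
  1-simplices (27): AB, AD, AE, AF, AJ, AL, BD, BE, BF, BJ, BM, DF, DG, DL, DM, EF, EG, EL, EM, FG, FJ, GJ, GL, GM, JL, JM, LM
  2-simplices (18): ABD, ABE, ADL, AEF, AFJ, AJL, BDF, BEM, BFJ, BJM, DFG, DGM, DLM, EFG, EGL, ELM, GJL, GJM

giving chain groups C_0 ≅ Z^9, C_1 ≅ Z^27, C_2 ≅ Z^18.

Boundary ∂_1: C_1 → C_0 sends each edge [p,q] (with p < q) to q − p.
The 9×27 boundary matrix has rank 8 and Smith normal form diag(1,1,1,1,1,1,1,1).

Boundary ∂_2: C_2 → C_1 sends each 2-simplex [p,q,r] to [q,r] − [p,r] + [p,q]. For instance
  ∂BDF = DF − BF + BD,
  ∂DFG = FG − DG + DF.
As a 27×18 matrix over Z this has rank 18, with invariant factors (1,1,1,1,1,1,1,1,1,1,1,1,1,1,1,1,1,2).

From H_k ≅ ker(∂_k) / im(∂_{k+1}) we obtain:

  H_0: rank C_0 − rank ∂_1 = 9 − 8 = 1, and the invariant factors of ∂_1 are all 1, so H_0 ≅ Z.
  H_1: rank ker ∂_1 − rank ∂_2 = (27 − 8) − 18 = 1, and ∂_2 has invariant factor 2 > 1, so H_1 ≅ Z ⊕ Z/2Z.
  H_2: rank ker ∂_2 − rank ∂_3 = (18 − 18) − 0 = 0, and there is no ∂_3, so H_2 ≅ 0.

(K is a triangulation of the Klein bottle.)

H_0 = Z,  H_1 = Z ⊕ Z/2Z,  H_2 = 0.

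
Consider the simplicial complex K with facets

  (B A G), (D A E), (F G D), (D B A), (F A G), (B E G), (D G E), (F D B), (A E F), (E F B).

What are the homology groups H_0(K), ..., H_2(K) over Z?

Take the total order A < B < D < E < F < G on the vertex set. Then K (dimension 2) consists of the simplices:

  0-simplices (6): A, B, D, E, F, G
  1-simplices (15): AB, AD, AE, AF, AG, BD, BE, BF, BG, DE, DF, DG, EF, EG, FG
  2-simplices (10): ABD, ABG, ADE, AEF, AFG, BDF, BEF, BEG, DEG, DFG

giving chain groups C_0 ≅ Z^6, C_1 ≅ Z^15, C_2 ≅ Z^10.

∂_1: C_1 → C_0 maps an edge to its endpoints' difference, ∂[p,q] = q − p. For instance
  ∂DG = G − D.
The 6×15 boundary matrix has rank 5 and Smith normal form diag(1,1,1,1,1).

The boundary map ∂_2: C_2 → C_1 sends each 2-simplex [p,q,r] to [q,r] − [p,r] + [p,q]. For instance
  ∂ABG = BG − AG + AB,
  ∂DFG = FG − DG + DF.
The resulting 15×10 matrix has rank 10, and its Smith normal form has invariant factors (1,1,1,1,1,1,1,1,1,2).

Now H_k = ker ∂_k / im ∂_{k+1}, so:

  H_0: rank C_0 − rank ∂_1 = 6 − 5 = 1, and the invariant factors of ∂_1 are all 1, so H_0 = Z.
  H_1: rank ker ∂_1 − rank ∂_2 = (15 − 5) − 10 = 0, and ∂_2 has invariant factor 2 > 1, so H_1 = Z_2.
  H_2: rank ker ∂_2 − rank ∂_3 = (10 − 10) − 0 = 0, and there is no ∂_3, so H_2 = 0.

As a check, the Euler characteristic is 6 − 15 + 10 = 1, which agrees with 1 − 0 + 0 = 1.

H_0 = Z,  H_1 = Z_2,  H_2 = 0.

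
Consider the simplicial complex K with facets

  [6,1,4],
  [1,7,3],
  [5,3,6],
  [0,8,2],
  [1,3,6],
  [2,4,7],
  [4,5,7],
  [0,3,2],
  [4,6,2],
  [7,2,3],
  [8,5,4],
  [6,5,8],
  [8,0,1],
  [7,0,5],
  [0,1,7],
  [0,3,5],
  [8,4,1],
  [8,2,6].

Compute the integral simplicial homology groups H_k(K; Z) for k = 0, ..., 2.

H_0 = Z,  H_1 = Z ⊕ Z/2,  H_2 = 0.

K has 9 vertices, 27 edges, 18 triangles.
rank ∂_0 = 0, rank ∂_1 = 8 ⇒ b_0 = 9 − 0 − 8 = 1; all invariant factors of ∂_1 are 1 so no torsion. So H_0 = Z.
rank ∂_1 = 8, rank ∂_2 = 18 ⇒ b_1 = 27 − 8 − 18 = 1; ∂_2 has invariant factor(s) [2] giving torsion. So H_1 = Z ⊕ Z/2.
rank ∂_2 = 18, rank ∂_3 = 0 ⇒ b_2 = 18 − 18 − 0 = 0. So H_2 = 0.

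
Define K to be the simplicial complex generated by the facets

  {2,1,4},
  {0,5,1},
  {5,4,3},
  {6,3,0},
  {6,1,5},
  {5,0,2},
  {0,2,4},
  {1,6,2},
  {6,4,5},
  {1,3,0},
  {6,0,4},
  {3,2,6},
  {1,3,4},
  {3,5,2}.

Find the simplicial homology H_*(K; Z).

Order the vertices as 0 < 1 < 2 < 3 < 4 < 5 < 6. Listing each simplex with vertices in this order, K has dimension 2 with simplices:

  0-simplices (7): [0], [1], [2], [3], [4], [5], [6]
  1-simplices (21): [0,1], [0,2], [0,3], [0,4], [0,5], [0,6], [1,2], [1,3], [1,4], [1,5], [1,6], [2,3], [2,4], [2,5], [2,6], [3,4], [3,5], [3,6], [4,5], [4,6], [5,6]
  2-simplices (14): [0,1,3], [0,1,5], [0,2,4], [0,2,5], [0,3,6], [0,4,6], [1,2,4], [1,2,6], [1,3,4], [1,5,6], [2,3,5], [2,3,6], [3,4,5], [4,5,6]

giving chain groups C_0 ≅ Z^7, C_1 ≅ Z^21, C_2 ≅ Z^14.

∂_1: C_1 → C_0 sends each edge [p,q] (with p < q) to q − p. For instance
  ∂[0,6] = [6] − [0].
The 7×21 boundary matrix has rank 6 and Smith normal form diag(1,1,1,1,1,1).

∂_2: C_2 → C_1 maps a triangle to the signed sum of its edges. For instance
  ∂[1,3,4] = [3,4] − [1,4] + [1,3],
  ∂[2,3,5] = [3,5] − [2,5] + [2,3].
The resulting 21×14 matrix has rank 13, and its Smith normal form has invariant factors (1,1,1,1,1,1,1,1,1,1,1,1,1).

Computing H_k = (kernel of ∂_k) / (image of ∂_{k+1}):

  H_0: rank C_0 − rank ∂_1 = 7 − 6 = 1, and the invariant factors of ∂_1 are all 1, so H_0 ≅ Z.
  H_1: rank ker ∂_1 − rank ∂_2 = (21 − 6) − 13 = 2, and the invariant factors of ∂_2 are all 1, so H_1 ≅ Z^2.
  H_2: rank ker ∂_2 − rank ∂_3 = (14 − 13) − 0 = 1, and there is no ∂_3, so H_2 ≅ Z.

As a check, the Euler characteristic is 7 − 21 + 14 = 0, which agrees with 1 − 2 + 1 = 0.

H_0 ≅ Z,  H_1 ≅ Z^2,  H_2 ≅ Z.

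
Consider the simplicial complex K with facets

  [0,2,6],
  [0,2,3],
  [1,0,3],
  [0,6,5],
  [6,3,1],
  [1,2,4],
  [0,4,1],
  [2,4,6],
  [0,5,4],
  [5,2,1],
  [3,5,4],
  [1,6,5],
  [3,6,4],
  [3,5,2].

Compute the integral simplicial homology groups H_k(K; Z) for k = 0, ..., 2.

H_0 ≅ Z,  H_1 ≅ Z^2,  H_2 ≅ Z.

Order the vertices as 0 < 1 < 2 < 3 < 4 < 5 < 6. Listing each simplex with vertices in this order, K has dimension 2 with simplices:

  0-simplices (7): [0], [1], [2], [3], [4], [5], [6]
  1-simplices (21): [0,1], [0,2], [0,3], [0,4], [0,5], [0,6], [1,2], [1,3], [1,4], [1,5], [1,6], [2,3], [2,4], [2,5], [2,6], [3,4], [3,5], [3,6], [4,5], [4,6], [5,6]
  2-simplices (14): [0,1,3], [0,1,4], [0,2,3], [0,2,6], [0,4,5], [0,5,6], [1,2,4], [1,2,5], [1,3,6], [1,5,6], [2,3,5], [2,4,6], [3,4,5], [3,4,6]

giving chain groups C_0 ≅ Z^7, C_1 ≅ Z^21, C_2 ≅ Z^14.

The boundary map ∂_1: C_1 → C_0 is given by ∂[p,q] = [q] − [p]. For instance
  ∂[0,2] = [2] − [0].
As a 7×21 matrix over Z this has rank 6, with invariant factors (1,1,1,1,1,1).

∂_2: C_2 → C_1 acts by ∂[p,q,r] = [q,r] − [p,r] + [p,q]. For instance
  ∂[0,1,3] = [1,3] − [0,3] + [0,1],
  ∂[2,3,5] = [3,5] − [2,5] + [2,3].
As a 21×14 matrix over Z this has rank 13, with invariant factors (1,1,1,1,1,1,1,1,1,1,1,1,1).

From H_k ≅ ker(∂_k) / im(∂_{k+1}) we obtain:

  H_0: rank C_0 − rank ∂_1 = 7 − 6 = 1, and the invariant factors of ∂_1 are all 1, so H_0 = Z.
  H_1: rank ker ∂_1 − rank ∂_2 = (21 − 6) − 13 = 2, and the invariant factors of ∂_2 are all 1, so H_1 = Z^2.
  H_2: rank ker ∂_2 − rank ∂_3 = (14 − 13) − 0 = 1, and there is no ∂_3, so H_2 = Z.

As a check, the Euler characteristic is 7 − 21 + 14 = 0, which agrees with 1 − 2 + 1 = 0.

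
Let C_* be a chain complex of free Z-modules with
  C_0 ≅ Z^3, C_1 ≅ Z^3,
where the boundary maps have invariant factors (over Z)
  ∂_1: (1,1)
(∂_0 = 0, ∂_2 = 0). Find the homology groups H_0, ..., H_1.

H_0: b_0 = 3 − 0 − 2 = 1; torsion from ∂_1 factors > 1: none. So H_0 = Z.
H_1: b_1 = 3 − 2 − 0 = 1; torsion from ∂_2 factors > 1: none. So H_1 = Z.

H_0 = Z,  H_1 = Z.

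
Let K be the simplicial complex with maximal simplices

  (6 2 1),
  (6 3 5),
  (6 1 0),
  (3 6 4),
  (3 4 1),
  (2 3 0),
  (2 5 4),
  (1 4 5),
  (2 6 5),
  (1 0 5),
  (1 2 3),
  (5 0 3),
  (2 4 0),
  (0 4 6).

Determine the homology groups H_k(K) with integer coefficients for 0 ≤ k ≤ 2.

K has 7 vertices, 21 edges, 14 triangles.
rank ∂_0 = 0, rank ∂_1 = 6 ⇒ b_0 = 7 − 0 − 6 = 1; all invariant factors of ∂_1 are 1 so no torsion. So H_0 ≅ Z.
rank ∂_1 = 6, rank ∂_2 = 13 ⇒ b_1 = 21 − 6 − 13 = 2; all invariant factors of ∂_2 are 1 so no torsion. So H_1 ≅ Z^2.
rank ∂_2 = 13, rank ∂_3 = 0 ⇒ b_2 = 14 − 13 − 0 = 1. So H_2 ≅ Z.

H_0 = Z,  H_1 = Z^2,  H_2 = Z.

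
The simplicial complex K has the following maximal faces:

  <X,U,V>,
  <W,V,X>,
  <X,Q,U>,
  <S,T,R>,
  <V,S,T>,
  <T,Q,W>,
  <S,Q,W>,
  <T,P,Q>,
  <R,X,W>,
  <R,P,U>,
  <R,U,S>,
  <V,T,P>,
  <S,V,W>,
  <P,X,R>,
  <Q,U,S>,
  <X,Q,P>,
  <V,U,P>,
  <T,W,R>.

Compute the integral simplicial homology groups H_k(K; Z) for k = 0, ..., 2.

H_0 ≅ Z,  H_1 ≅ Z ⊕ Z/2,  H_2 = 0.

We work with the vertex ordering P < Q < R < S < T < U < V < W < X. The simplices of K, each written with vertices in increasing order, are:

  0-simplices (9): P, Q, R, S, T, U, V, W, X
  1-simplices (27): PQ, PR, PT, PU, PV, PX, QS, QT, QU, QW, QX, RS, RT, RU, RW, RX, ST, SU, SV, SW, TV, TW, UV, UX, VW, VX, WX
  2-simplices (18): PQT, PQX, PRU, PRX, PTV, PUV, QSU, QSW, QTW, QUX, RST, RSU, RTW, RWX, STV, SVW, UVX, VWX

Hence C_0 ≅ Z^9, C_1 ≅ Z^27, C_2 ≅ Z^18.

The boundary map ∂_1: C_1 → C_0 is given by ∂[p,q] = [q] − [p].
The 9×27 boundary matrix has rank 8 and Smith normal form diag(1,1,1,1,1,1,1,1).

The boundary map ∂_2: C_2 → C_1 sends each 2-simplex [p,q,r] to [q,r] − [p,r] + [p,q]. For instance
  ∂QSU = SU − QU + QS,
  ∂UVX = VX − UX + UV.
As a 27×18 matrix over Z this has rank 18, with invariant factors (1,1,1,1,1,1,1,1,1,1,1,1,1,1,1,1,1,2).

Computing H_k = (kernel of ∂_k) / (image of ∂_{k+1}):

  H_0: rank C_0 − rank ∂_1 = 9 − 8 = 1, and the invariant factors of ∂_1 are all 1, so H_0 = Z.
  H_1: rank ker ∂_1 − rank ∂_2 = (27 − 8) − 18 = 1, and ∂_2 has invariant factor 2 > 1, so H_1 = Z ⊕ Z/2.
  H_2: rank ker ∂_2 − rank ∂_3 = (18 − 18) − 0 = 0, and there is no ∂_3, so H_2 = 0.

As a check, the Euler characteristic is 9 − 27 + 18 = 0, which agrees with 1 − 1 + 0 = 0.
(K is a triangulation of the Klein bottle.)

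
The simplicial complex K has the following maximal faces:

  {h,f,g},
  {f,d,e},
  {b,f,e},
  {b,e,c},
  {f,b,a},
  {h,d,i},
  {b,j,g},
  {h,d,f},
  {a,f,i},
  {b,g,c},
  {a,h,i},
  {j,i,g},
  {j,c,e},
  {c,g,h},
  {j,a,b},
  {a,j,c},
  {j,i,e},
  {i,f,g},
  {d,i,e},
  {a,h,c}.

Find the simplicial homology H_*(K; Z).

H_0 = Z,  H_1 = Z ⊕ Z/2,  H_2 = 0.

We work with the vertex ordering a < b < c < d < e < f < g < h < i < j. The simplices of K, each written with vertices in increasing order, are:

  0-simplices (10): a, b, c, d, e, f, g, h, i, j
  1-simplices (30): ab, ac, af, ah, ai, aj, bc, be, bf, bg, bj, ce, cg, ch, cj, de, df, dh, di, ef, ei, ej, fg, fh, fi, gh, gi, gj, hi, ij
  2-simplices (20): abf, abj, ach, acj, afi, ahi, bce, bcg, bef, bgj, cej, cgh, def, dei, dfh, dhi, eij, fgh, fgi, gij

Hence C_0 ≅ Z^10, C_1 ≅ Z^30, C_2 ≅ Z^20.

Boundary ∂_1: C_1 → C_0 maps an edge to its endpoints' difference, ∂[p,q] = q − p. For instance
  ∂ef = f − e.
This gives a 10×30 integer matrix of rank 9; reducing to Smith normal form yields diagonal entries (1,1,1,1,1,1,1,1,1).

Boundary ∂_2: C_2 → C_1 sends each 2-simplex [p,q,r] to [q,r] − [p,r] + [p,q]. For instance
  ∂bce = ce − be + bc,
  ∂acj = cj − aj + ac.
The resulting 30×20 matrix has rank 20, and its Smith normal form has invariant factors (1,1,1,1,1,1,1,1,1,1,1,1,1,1,1,1,1,1,1,2).

From H_k ≅ ker(∂_k) / im(∂_{k+1}) we obtain:

  H_0: rank C_0 − rank ∂_1 = 10 − 9 = 1, and the invariant factors of ∂_1 are all 1, so H_0 = Z.
  H_1: rank ker ∂_1 − rank ∂_2 = (30 − 9) − 20 = 1, and ∂_2 has invariant factor 2 > 1, so H_1 = Z ⊕ Z/2.
  H_2: rank ker ∂_2 − rank ∂_3 = (20 − 20) − 0 = 0, and there is no ∂_3, so H_2 = 0.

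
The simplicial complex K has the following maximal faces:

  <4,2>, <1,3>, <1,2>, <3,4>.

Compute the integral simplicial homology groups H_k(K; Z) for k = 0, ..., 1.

H_0 ≅ Z,  H_1 ≅ Z.

K has 4 vertices, 4 edges.
rank ∂_0 = 0, rank ∂_1 = 3 ⇒ b_0 = 4 − 0 − 3 = 1; all invariant factors of ∂_1 are 1 so no torsion. So H_0 = Z.
rank ∂_1 = 3, rank ∂_2 = 0 ⇒ b_1 = 4 − 3 − 0 = 1. So H_1 = Z.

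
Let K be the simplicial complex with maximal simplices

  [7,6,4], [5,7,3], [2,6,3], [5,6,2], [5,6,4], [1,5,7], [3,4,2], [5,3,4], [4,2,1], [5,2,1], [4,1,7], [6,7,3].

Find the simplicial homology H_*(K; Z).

K has 7 vertices, 18 edges, 12 triangles.
rank ∂_0 = 0, rank ∂_1 = 6 ⇒ b_0 = 7 − 0 − 6 = 1; all invariant factors of ∂_1 are 1 so no torsion. So H_0 ≅ Z.
rank ∂_1 = 6, rank ∂_2 = 12 ⇒ b_1 = 18 − 6 − 12 = 0; ∂_2 has invariant factor(s) [2] giving torsion. So H_1 ≅ Z_2.
rank ∂_2 = 12, rank ∂_3 = 0 ⇒ b_2 = 12 − 12 − 0 = 0. So H_2 ≅ 0.

H_0 = Z,  H_1 = Z_2,  H_2 = 0.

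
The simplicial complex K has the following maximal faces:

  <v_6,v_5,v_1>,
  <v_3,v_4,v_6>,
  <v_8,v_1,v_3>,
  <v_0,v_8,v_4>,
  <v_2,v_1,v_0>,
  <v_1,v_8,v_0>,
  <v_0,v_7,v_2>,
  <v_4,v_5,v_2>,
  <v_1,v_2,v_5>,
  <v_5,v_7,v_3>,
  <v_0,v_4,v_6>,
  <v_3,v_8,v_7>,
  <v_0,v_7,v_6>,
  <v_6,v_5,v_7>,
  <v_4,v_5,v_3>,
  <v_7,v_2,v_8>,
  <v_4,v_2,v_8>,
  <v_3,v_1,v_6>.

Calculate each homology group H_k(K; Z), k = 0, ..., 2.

H_0 = Z,  H_1 = Z ⊕ Z/2Z,  H_2 = 0.

We work with the vertex ordering v_0 < v_1 < v_2 < v_3 < v_4 < v_5 < v_6 < v_7 < v_8. The simplices of K, each written with vertices in increasing order, are:

  0-simplices (9): [v_0], [v_1], [v_2], [v_3], [v_4], [v_5], [v_6], [v_7], [v_8]
  1-simplices (27): (27 of them)
  2-simplices (18): (18 of them)

Hence C_0 ≅ Z^9, C_1 ≅ Z^27, C_2 ≅ Z^18.

∂_1: C_1 → C_0 is given by ∂[p,q] = [q] − [p]. For instance
  ∂[v_0,v_2] = [v_2] − [v_0].
This gives a 9×27 integer matrix of rank 8; reducing to Smith normal form yields diagonal entries (1,1,1,1,1,1,1,1).

∂_2: C_2 → C_1 acts by ∂[p,q,r] = [q,r] − [p,r] + [p,q]. For instance
  ∂[v_3,v_4,v_6] = [v_4,v_6] − [v_3,v_6] + [v_3,v_4],
  ∂[v_0,v_4,v_8] = [v_4,v_8] − [v_0,v_8] + [v_0,v_4].
The 27×18 boundary matrix has rank 18 and Smith normal form diag(1,1,1,1,1,1,1,1,1,1,1,1,1,1,1,1,1,2).

Computing H_k = (kernel of ∂_k) / (image of ∂_{k+1}):

  H_0: rank C_0 − rank ∂_1 = 9 − 8 = 1, and the invariant factors of ∂_1 are all 1, so H_0 ≅ Z.
  H_1: rank ker ∂_1 − rank ∂_2 = (27 − 8) − 18 = 1, and ∂_2 has invariant factor 2 > 1, so H_1 ≅ Z ⊕ Z/2Z.
  H_2: rank ker ∂_2 − rank ∂_3 = (18 − 18) − 0 = 0, and there is no ∂_3, so H_2 ≅ 0.

(K is a triangulation of the Klein bottle.)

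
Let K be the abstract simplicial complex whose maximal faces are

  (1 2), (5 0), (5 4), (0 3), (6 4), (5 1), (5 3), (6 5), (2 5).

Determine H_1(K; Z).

Order the vertices as 0 < 1 < 2 < 3 < 4 < 5 < 6. Listing each simplex with vertices in this order, K has dimension 1 with simplices:

  0-simplices (7): [0], [1], [2], [3], [4], [5], [6]
  1-simplices (9): [0,3], [0,5], [1,2], [1,5], [2,5], [3,5], [4,5], [4,6], [5,6]

so the chain groups are C_0 ≅ Z^7, C_1 ≅ Z^9.

∂_1: C_1 → C_0 maps an edge to its endpoints' difference, ∂[p,q] = q − p. For instance
  ∂[0,5] = [5] − [0].
The resulting 7×9 matrix has rank 6, and its Smith normal form has invariant factors (1,1,1,1,1,1).

Computing H_k = (kernel of ∂_k) / (image of ∂_{k+1}):

  H_1: rank ker ∂_1 − rank ∂_2 = (9 − 6) − 0 = 3, and there is no ∂_2, so H_1 = Z^3.

(K is a triangulation of a wedge of 3 circles.)

H_1 ≅ Z^3.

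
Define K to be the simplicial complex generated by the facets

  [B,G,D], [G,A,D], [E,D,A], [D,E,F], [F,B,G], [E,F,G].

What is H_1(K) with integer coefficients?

H_1 = Z.

We work with the vertex ordering A < B < D < E < F < G. The simplices of K, each written with vertices in increasing order, are:

  0-simplices (6): A, B, D, E, F, G
  1-simplices (12): AD, AE, AG, BD, BF, BG, DE, DF, DG, EF, EG, FG
  2-simplices (6): ADE, ADG, BDG, BFG, DEF, EFG

Hence C_0 ≅ Z^6, C_1 ≅ Z^12, C_2 ≅ Z^6.

∂_1: C_1 → C_0 is given by ∂[p,q] = [q] − [p].
The resulting 6×12 matrix has rank 5, and its Smith normal form has invariant factors (1,1,1,1,1).

The boundary map ∂_2: C_2 → C_1 acts by ∂[p,q,r] = [q,r] − [p,r] + [p,q]. For instance
  ∂ADG = DG − AG + AD,
  ∂EFG = FG − EG + EF.
The resulting 12×6 matrix has rank 6, and its Smith normal form has invariant factors (1,1,1,1,1,1).

Reading off H_k = ker ∂_k / im ∂_{k+1}:

  H_1: rank ker ∂_1 − rank ∂_2 = (12 − 5) − 6 = 1, and the invariant factors of ∂_2 are all 1, so H_1 ≅ Z.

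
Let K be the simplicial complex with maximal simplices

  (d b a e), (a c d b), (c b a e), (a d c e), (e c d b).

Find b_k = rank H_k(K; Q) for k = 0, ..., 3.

b_0 = 1, b_1 = 0, b_2 = 0, b_3 = 1.

Take the total order a < b < c < d < e on the vertex set. Then K (dimension 3) consists of the simplices:

  0-simplices (5): a, b, c, d, e
  1-simplices (10): ab, ac, ad, ae, bc, bd, be, cd, ce, de
  2-simplices (10): abc, abd, abe, acd, ace, ade, bcd, bce, bde, cde
  3-simplices (5): abcd, abce, abde, acde, bcde

giving chain groups C_0 ≅ Z^5, C_1 ≅ Z^10, C_2 ≅ Z^10, C_3 ≅ Z^5.

∂_1: C_1 → C_0 sends each edge [p,q] (with p < q) to q − p.
The resulting 5×10 matrix has rank 4, and its Smith normal form has invariant factors (1,1,1,1).

∂_2: C_2 → C_1 acts by ∂[p,q,r] = [q,r] − [p,r] + [p,q]. For instance
  ∂ade = de − ae + ad,
  ∂bce = ce − be + bc.
The 10×10 boundary matrix has rank 6 and Smith normal form diag(1,1,1,1,1,1).

∂_3: C_3 → C_2 sends each 3-simplex σ to the alternating sum Σ_i (−1)^i (σ with its i-th vertex removed). For instance
  ∂abce = bce − ace + abe − abc,
  ∂abde = bde − ade + abe − abd.
The resulting 10×5 matrix has rank 4, and its Smith normal form has invariant factors (1,1,1,1).

Now H_k = ker ∂_k / im ∂_{k+1}, so:

  H_0: rank C_0 − rank ∂_1 = 5 − 4 = 1, and the invariant factors of ∂_1 are all 1, so H_0 = Z.
  H_1: rank ker ∂_1 − rank ∂_2 = (10 − 4) − 6 = 0, and the invariant factors of ∂_2 are all 1, so H_1 = 0.
  H_2: rank ker ∂_2 − rank ∂_3 = (10 − 6) − 4 = 0, and the invariant factors of ∂_3 are all 1, so H_2 = 0.
  H_3: rank ker ∂_3 − rank ∂_4 = (5 − 4) − 0 = 1, and there is no ∂_4, so H_3 = Z.

Hence the Betti numbers are b_0 = 1, b_1 = 0, b_2 = 0, b_3 = 1.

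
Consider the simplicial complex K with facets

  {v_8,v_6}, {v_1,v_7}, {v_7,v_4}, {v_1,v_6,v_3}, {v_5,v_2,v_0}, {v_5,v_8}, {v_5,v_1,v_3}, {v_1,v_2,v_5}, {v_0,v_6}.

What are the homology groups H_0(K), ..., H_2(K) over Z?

We work with the vertex ordering v_0 < v_1 < v_2 < v_3 < v_4 < v_5 < v_6 < v_7 < v_8. The simplices of K, each written with vertices in increasing order, are:

  0-simplices (9): [v_0], [v_1], [v_2], [v_3], [v_4], [v_5], [v_6], [v_7], [v_8]
  1-simplices (14): [v_0,v_2], [v_0,v_5], [v_0,v_6], [v_1,v_2], [v_1,v_3], [v_1,v_5], [v_1,v_6], [v_1,v_7], [v_2,v_5], [v_3,v_5], [v_3,v_6], [v_4,v_7], [v_5,v_8], [v_6,v_8]
  2-simplices (4): [v_0,v_2,v_5], [v_1,v_2,v_5], [v_1,v_3,v_5], [v_1,v_3,v_6]

Hence C_0 ≅ Z^9, C_1 ≅ Z^14, C_2 ≅ Z^4.

Boundary ∂_1: C_1 → C_0 is given by ∂[p,q] = [q] − [p].
The 9×14 boundary matrix has rank 8 and Smith normal form diag(1,1,1,1,1,1,1,1).

Boundary ∂_2: C_2 → C_1 acts by ∂[p,q,r] = [q,r] − [p,r] + [p,q]. For instance
  ∂[v_1,v_3,v_5] = [v_3,v_5] − [v_1,v_5] + [v_1,v_3],
  ∂[v_1,v_3,v_6] = [v_3,v_6] − [v_1,v_6] + [v_1,v_3].
The 14×4 boundary matrix has rank 4 and Smith normal form diag(1,1,1,1).

Reading off H_k = ker ∂_k / im ∂_{k+1}:

  H_0: rank C_0 − rank ∂_1 = 9 − 8 = 1, and the invariant factors of ∂_1 are all 1, so H_0 = Z.
  H_1: rank ker ∂_1 − rank ∂_2 = (14 − 8) − 4 = 2, and the invariant factors of ∂_2 are all 1, so H_1 = Z^2.
  H_2: rank ker ∂_2 − rank ∂_3 = (4 − 4) − 0 = 0, and there is no ∂_3, so H_2 = 0.

As a check, the Euler characteristic is 9 − 14 + 4 = -1, which agrees with 1 − 2 + 0 = -1.

H_0 = Z,  H_1 = Z^2,  H_2 = 0.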